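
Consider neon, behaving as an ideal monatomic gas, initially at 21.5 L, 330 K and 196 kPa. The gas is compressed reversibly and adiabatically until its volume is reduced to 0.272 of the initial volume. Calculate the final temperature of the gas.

Adiabatic: TV^(γ−1) = const ⇒ T₂ = 330×(3.68)^0.667 = 786 K; PV^γ = const ⇒ P₂ = 1720 kPa.

786 K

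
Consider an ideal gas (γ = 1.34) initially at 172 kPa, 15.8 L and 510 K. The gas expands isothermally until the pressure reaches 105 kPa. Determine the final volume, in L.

25.9 L

Isothermal: T stays 510 K; PV = const ⇒ V₂ = 25.9 L, P₂ = 105 kPa.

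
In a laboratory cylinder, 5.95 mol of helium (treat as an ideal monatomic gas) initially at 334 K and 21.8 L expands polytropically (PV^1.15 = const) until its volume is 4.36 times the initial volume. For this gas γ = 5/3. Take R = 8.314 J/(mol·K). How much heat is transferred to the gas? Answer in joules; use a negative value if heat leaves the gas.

16900 J

P₁ = nRT₁/V₁ = 5.95×8.314×334/21.8 = 758 kPa.
Polytropic n=1.15: T₂ = T₁(V₁/V₂)^(n−1) = 334×(0.229)^0.15 = 268 K; P₂ = P₁(V₁/V₂)^n = 139 kPa.
W = (P₁V₁−P₂V₂)/(n−1) = (758×21.8−139×95.0)/0.15 = 21800 J.
ΔU = nCvΔT = 5.95×12.5×(268−334) = -4910 J.
Q = ΔU + W = 16900 J.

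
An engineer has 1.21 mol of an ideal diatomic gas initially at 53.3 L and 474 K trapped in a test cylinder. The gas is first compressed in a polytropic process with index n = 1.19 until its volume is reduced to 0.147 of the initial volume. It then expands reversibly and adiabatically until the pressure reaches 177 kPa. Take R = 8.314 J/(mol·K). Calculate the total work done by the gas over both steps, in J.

-4740 J

P₁ = nRT₁/V₁ = 1.21×8.314×474/53.3 = 89.5 kPa.
Step 1 — Polytropic n=1.19: T₂ = T₁(V₁/V₂)^(n−1) = 474×(6.80)^0.19 = 682 K; P₂ = P₁(V₁/V₂)^n = 876 kPa.
W = (P₁V₁−P₂V₂)/(n−1) = (89.5×53.3−876×7.84)/0.19 = -11000 J.
ΔU = nCvΔT = 1.21×20.8×(682−474) = 5240 J.
Q = ΔU + W = -5790 J.
State after step 1: P = 876 kPa, V = 7.84 L, T = 682 K.
Step 2 — Adiabatic: T₂/T₁ = (P₂/P₁)^((γ−1)/γ) ⇒ T₂ = 682×(0.202)^0.286 = 432 K; V₂ = 24.6 L.
ΔU = nCvΔT = 1.21×20.8×(432−682) = -6290 J.
Q = 0 for an adiabatic process, so W = −ΔU = 6290 J.
Net over both steps: W = -4740 J, Q = -5790 J, ΔU = -1050 J.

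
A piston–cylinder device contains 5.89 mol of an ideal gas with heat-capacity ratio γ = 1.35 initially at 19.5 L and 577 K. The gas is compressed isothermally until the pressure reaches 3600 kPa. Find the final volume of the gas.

P₁ = nRT₁/V₁ = 5.89×8.314×577/19.5 = 1450 kPa.
Isothermal: T stays 577 K; PV = const ⇒ V₂ = 7.85 L, P₂ = 3600 kPa.

7.85 L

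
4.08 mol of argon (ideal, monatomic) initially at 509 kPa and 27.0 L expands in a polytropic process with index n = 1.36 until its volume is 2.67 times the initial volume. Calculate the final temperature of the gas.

284 K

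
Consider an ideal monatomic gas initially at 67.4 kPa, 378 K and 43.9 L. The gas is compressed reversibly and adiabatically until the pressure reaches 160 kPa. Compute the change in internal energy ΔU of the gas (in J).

1830 J

n = P₁V₁/(RT₁) = 67.4×43.9/(8.314×378) = 0.942 mol.
Adiabatic: T₂/T₁ = (P₂/P₁)^((γ−1)/γ) ⇒ T₂ = 378×(2.37)^0.400 = 534 K; V₂ = 26.1 L.
For an ideal gas ΔU = nCvΔT with Cv = (3/2)R = 12.5 J/(mol·K).
ΔU = 0.942×12.5×(534−378) = 1830 J.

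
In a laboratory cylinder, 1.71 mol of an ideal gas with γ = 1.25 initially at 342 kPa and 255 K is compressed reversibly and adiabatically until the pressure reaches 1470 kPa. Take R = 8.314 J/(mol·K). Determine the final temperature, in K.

V₁ = nRT₁/P₁ = 1.71×8.314×255/342 = 10.6 L.
Adiabatic: T₂/T₁ = (P₂/P₁)^((γ−1)/γ) ⇒ T₂ = 255×(4.30)^0.200 = 341 K; V₂ = 3.30 L.

341 K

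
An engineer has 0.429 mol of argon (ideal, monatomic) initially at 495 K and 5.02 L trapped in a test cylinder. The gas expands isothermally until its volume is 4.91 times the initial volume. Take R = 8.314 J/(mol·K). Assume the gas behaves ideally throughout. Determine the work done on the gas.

P₁ = nRT₁/V₁ = 0.429×8.314×495/5.02 = 352 kPa.
Isothermal: T stays 495 K; PV = const ⇒ V₂ = 24.6 L, P₂ = 71.6 kPa.
W = nRT ln(V₂/V₁) = 0.429×8.314×495×ln(4.91) = 2810 J.
Work done on the gas = −W_by = -2810 J.

-2810 J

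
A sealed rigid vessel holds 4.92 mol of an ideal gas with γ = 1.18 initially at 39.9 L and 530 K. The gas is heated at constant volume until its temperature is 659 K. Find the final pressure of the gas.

P₁ = nRT₁/V₁ = 4.92×8.314×530/39.9 = 543 kPa.
Isochoric: V stays 39.9 L; P/T = const ⇒ T₂ = 659 K, P₂ = 676 kPa.

676 kPa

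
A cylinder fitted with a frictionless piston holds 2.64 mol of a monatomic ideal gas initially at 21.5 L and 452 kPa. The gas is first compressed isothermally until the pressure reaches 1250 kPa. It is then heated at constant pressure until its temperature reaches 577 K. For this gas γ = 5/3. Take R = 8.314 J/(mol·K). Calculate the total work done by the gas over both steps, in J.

T₁ = P₁V₁/(nR) = 452×21.5/(2.64×8.314) = 443 K.
Step 1 — Isothermal: T stays 443 K; PV = const ⇒ V₂ = 7.77 L, P₂ = 1250 kPa.
ΔU = 0 (ideal gas, T constant).
W = nRT ln(V₂/V₁) = 2.64×8.314×443×ln(0.362) = -9890 J.
Q = ΔU + W = -9890 J.
State after step 1: P = 1250 kPa, V = 7.77 L, T = 443 K.
Step 2 — Isobaric: P stays 1250 kPa; V/T = const ⇒ T₂ = 577 K, V₂ = 10.1 L.
W = PΔV = 1250×(10.1−7.77) kPa·L = 2950 J.
ΔU = nCvΔT = 2.64×12.5×(577−443) = 4420 J.
Q = ΔU + W = nCpΔT = 7370 J.
Net over both steps: W = -6940 J, Q = -2520 J, ΔU = 4420 J.

-6940 J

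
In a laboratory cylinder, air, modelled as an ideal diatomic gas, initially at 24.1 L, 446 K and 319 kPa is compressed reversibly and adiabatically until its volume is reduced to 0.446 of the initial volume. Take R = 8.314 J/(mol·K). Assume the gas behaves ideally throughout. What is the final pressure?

988 kPa

Adiabatic: TV^(γ−1) = const ⇒ T₂ = 446×(2.24)^0.400 = 616 K; PV^γ = const ⇒ P₂ = 988 kPa.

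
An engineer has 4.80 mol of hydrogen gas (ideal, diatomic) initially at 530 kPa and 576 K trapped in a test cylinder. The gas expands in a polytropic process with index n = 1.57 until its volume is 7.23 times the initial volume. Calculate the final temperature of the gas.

187 K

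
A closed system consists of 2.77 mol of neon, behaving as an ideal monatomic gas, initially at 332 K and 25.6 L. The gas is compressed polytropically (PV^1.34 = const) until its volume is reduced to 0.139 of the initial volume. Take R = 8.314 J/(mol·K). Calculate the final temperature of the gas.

649 K

P₁ = nRT₁/V₁ = 2.77×8.314×332/25.6 = 299 kPa.
Polytropic n=1.34: T₂ = T₁(V₁/V₂)^(n−1) = 332×(7.19)^0.34 = 649 K; P₂ = P₁(V₁/V₂)^n = 4200 kPa.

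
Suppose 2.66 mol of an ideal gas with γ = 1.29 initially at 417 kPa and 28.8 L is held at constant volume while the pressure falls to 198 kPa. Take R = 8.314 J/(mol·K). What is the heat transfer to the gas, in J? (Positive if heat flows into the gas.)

-21700 J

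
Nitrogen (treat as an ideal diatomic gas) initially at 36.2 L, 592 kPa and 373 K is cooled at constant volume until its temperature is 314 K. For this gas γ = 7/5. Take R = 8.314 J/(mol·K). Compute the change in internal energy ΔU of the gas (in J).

-8470 J

n = P₁V₁/(RT₁) = 592×36.2/(8.314×373) = 6.91 mol.
Isochoric: V stays 36.2 L; P/T = const ⇒ T₂ = 314 K, P₂ = 498 kPa.
For an ideal gas ΔU = nCvΔT with Cv = (5/2)R = 20.8 J/(mol·K).
ΔU = 6.91×20.8×(314−373) = -8470 J.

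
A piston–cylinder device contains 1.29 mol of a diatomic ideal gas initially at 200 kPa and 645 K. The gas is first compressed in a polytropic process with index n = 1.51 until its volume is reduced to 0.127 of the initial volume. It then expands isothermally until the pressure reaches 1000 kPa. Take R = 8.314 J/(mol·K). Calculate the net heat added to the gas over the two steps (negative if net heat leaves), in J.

V₁ = nRT₁/P₁ = 1.29×8.314×645/200 = 34.6 L.
Step 1 — Polytropic n=1.51: T₂ = T₁(V₁/V₂)^(n−1) = 645×(7.87)^0.51 = 1850 K; P₂ = P₁(V₁/V₂)^n = 4510 kPa.
W = (P₁V₁−P₂V₂)/(n−1) = (200×34.6−4510×4.39)/0.51 = -25300 J.
ΔU = nCvΔT = 1.29×20.8×(1850−645) = 32200 J.
Q = ΔU + W = 6960 J.
State after step 1: P = 4510 kPa, V = 4.39 L, T = 1850 K.
Step 2 — Isothermal: T stays 1850 K; PV = const ⇒ V₂ = 19.8 L, P₂ = 1000 kPa.
ΔU = 0 (ideal gas, T constant).
W = nRT ln(V₂/V₁) = 1.29×8.314×1850×ln(4.51) = 29900 J.
Q = ΔU + W = 29900 J.
Net over both steps: W = 4560 J, Q = 36800 J, ΔU = 32200 J.

36800 J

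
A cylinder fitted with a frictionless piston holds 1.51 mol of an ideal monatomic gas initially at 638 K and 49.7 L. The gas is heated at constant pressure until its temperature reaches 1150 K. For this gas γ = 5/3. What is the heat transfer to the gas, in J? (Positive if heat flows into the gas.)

16100 J

P₁ = nRT₁/V₁ = 1.51×8.314×638/49.7 = 161 kPa.
Isobaric: P stays 161 kPa; V/T = const ⇒ T₂ = 1150 K, V₂ = 89.6 L.
W = PΔV = 161×(89.6−49.7) kPa·L = 6430 J.
ΔU = nCvΔT = 1.51×12.5×(1150−638) = 9640 J.
Q = ΔU + W = nCpΔT = 16100 J.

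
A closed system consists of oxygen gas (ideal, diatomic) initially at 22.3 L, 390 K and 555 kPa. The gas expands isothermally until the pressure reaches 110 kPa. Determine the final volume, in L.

Isothermal: T stays 390 K; PV = const ⇒ V₂ = 113 L, P₂ = 110 kPa.

113 L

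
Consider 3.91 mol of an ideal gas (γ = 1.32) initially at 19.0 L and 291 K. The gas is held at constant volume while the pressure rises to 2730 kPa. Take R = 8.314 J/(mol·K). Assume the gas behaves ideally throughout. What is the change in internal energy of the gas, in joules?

P₁ = nRT₁/V₁ = 3.91×8.314×291/19.0 = 498 kPa.
Isochoric: V stays 19.0 L; P/T = const ⇒ T₂ = 1600 K, P₂ = 2730 kPa.
For an ideal gas ΔU = nCvΔT with Cv = R/(γ−1) = 26.0 J/(mol·K).
ΔU = 3.91×26.0×(1600−291) = 133000 J.

133000 J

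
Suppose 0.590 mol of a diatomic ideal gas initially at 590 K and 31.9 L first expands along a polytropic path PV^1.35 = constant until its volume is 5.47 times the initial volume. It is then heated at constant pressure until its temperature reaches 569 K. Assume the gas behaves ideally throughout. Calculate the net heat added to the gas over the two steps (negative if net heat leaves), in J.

P₁ = nRT₁/V₁ = 0.590×8.314×590/31.9 = 90.7 kPa.
Step 1 — Polytropic n=1.35: T₂ = T₁(V₁/V₂)^(n−1) = 590×(0.183)^0.35 = 326 K; P₂ = P₁(V₁/V₂)^n = 9.15 kPa.
W = (P₁V₁−P₂V₂)/(n−1) = (90.7×31.9−9.15×174)/0.35 = 3710 J.
ΔU = nCvΔT = 0.590×20.8×(326−590) = -3240 J.
Q = ΔU + W = 463 J.
State after step 1: P = 9.15 kPa, V = 174 L, T = 326 K.
Step 2 — Isobaric: P stays 9.15 kPa; V/T = const ⇒ T₂ = 569 K, V₂ = 305 L.
W = PΔV = 9.15×(305−174) kPa·L = 1190 J.
ΔU = nCvΔT = 0.590×20.8×(569−326) = 2990 J.
Q = ΔU + W = nCpΔT = 4180 J.
Net over both steps: W = 4900 J, Q = 4640 J, ΔU = -258 J.

4640 J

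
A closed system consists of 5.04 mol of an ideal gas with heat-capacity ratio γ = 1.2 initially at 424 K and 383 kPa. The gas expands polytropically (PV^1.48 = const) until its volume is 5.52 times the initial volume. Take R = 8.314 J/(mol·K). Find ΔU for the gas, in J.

-49700 J

V₁ = nRT₁/P₁ = 5.04×8.314×424/383 = 46.4 L.
Polytropic n=1.48: T₂ = T₁(V₁/V₂)^(n−1) = 424×(0.181)^0.48 = 187 K; P₂ = P₁(V₁/V₂)^n = 30.6 kPa.
For an ideal gas ΔU = nCvΔT with Cv = R/(γ−1) = 41.6 J/(mol·K).
ΔU = 5.04×41.6×(187−424) = -49700 J.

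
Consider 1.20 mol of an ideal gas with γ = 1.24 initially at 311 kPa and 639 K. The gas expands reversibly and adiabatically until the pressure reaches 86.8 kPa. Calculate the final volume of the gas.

57.4 L

V₁ = nRT₁/P₁ = 1.20×8.314×639/311 = 20.5 L.
Adiabatic: T₂/T₁ = (P₂/P₁)^((γ−1)/γ) ⇒ T₂ = 639×(0.279)^0.194 = 499 K; V₂ = 57.4 L.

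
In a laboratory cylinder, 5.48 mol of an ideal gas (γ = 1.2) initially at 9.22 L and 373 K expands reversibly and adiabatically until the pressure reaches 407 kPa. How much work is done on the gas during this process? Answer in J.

P₁ = nRT₁/V₁ = 5.48×8.314×373/9.22 = 1840 kPa.
Adiabatic: T₂/T₁ = (P₂/P₁)^((γ−1)/γ) ⇒ T₂ = 373×(0.221)^0.167 = 290 K; V₂ = 32.5 L.
ΔU = nCvΔT = 5.48×41.6×(290−373) = -18900 J.
Q = 0 for an adiabatic process, so W = −ΔU = 18900 J.
Work done on the gas = −W_by = -18900 J.

-18900 J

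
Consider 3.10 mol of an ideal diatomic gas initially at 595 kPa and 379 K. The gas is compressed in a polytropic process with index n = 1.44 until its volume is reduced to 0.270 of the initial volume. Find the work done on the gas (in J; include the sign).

V₁ = nRT₁/P₁ = 3.10×8.314×379/595 = 16.4 L.
Polytropic n=1.44: T₂ = T₁(V₁/V₂)^(n−1) = 379×(3.70)^0.44 = 674 K; P₂ = P₁(V₁/V₂)^n = 3920 kPa.
W = (P₁V₁−P₂V₂)/(n−1) = (595×16.4−3920×4.43)/0.44 = -17300 J.
Work done on the gas = −W_by = 17300 J.

17300 J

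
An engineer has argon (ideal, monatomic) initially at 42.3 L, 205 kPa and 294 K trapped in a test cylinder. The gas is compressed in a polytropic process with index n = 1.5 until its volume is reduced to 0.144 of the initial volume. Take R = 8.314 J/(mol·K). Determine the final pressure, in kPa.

Polytropic n=1.5: T₂ = T₁(V₁/V₂)^(n−1) = 294×(6.94)^0.50 = 775 K; P₂ = P₁(V₁/V₂)^n = 3750 kPa.

3750 kPa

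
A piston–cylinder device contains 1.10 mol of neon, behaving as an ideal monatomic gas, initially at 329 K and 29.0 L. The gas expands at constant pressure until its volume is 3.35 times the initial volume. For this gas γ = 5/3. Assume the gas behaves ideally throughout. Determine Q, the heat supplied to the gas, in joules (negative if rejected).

17700 J

P₁ = nRT₁/V₁ = 1.10×8.314×329/29.0 = 104 kPa.
Isobaric: P stays 104 kPa; V/T = const ⇒ T₂ = 1100 K, V₂ = 97.2 L.
W = PΔV = 104×(97.2−29.0) kPa·L = 7070 J.
ΔU = nCvΔT = 1.10×12.5×(1100−329) = 10600 J.
Q = ΔU + W = nCpΔT = 17700 J.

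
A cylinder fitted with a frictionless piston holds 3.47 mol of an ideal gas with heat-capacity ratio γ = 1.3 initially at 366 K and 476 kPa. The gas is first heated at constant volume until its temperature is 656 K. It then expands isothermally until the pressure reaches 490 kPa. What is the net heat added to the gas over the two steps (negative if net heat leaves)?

V₁ = nRT₁/P₁ = 3.47×8.314×366/476 = 22.2 L.
Step 1 — Isochoric: V stays 22.2 L; P/T = const ⇒ T₂ = 656 K, P₂ = 853 kPa.
W = 0 (no volume change).
ΔU = nCvΔT = 3.47×27.7×(656−366) = 27900 J.
Q = ΔU = 27900 J.
State after step 1: P = 853 kPa, V = 22.2 L, T = 656 K.
Step 2 — Isothermal: T stays 656 K; PV = const ⇒ V₂ = 38.6 L, P₂ = 490 kPa.
ΔU = 0 (ideal gas, T constant).
W = nRT ln(V₂/V₁) = 3.47×8.314×656×ln(1.74) = 10500 J.
Q = ΔU + W = 10500 J.
Net over both steps: W = 10500 J, Q = 38400 J, ΔU = 27900 J.

38400 J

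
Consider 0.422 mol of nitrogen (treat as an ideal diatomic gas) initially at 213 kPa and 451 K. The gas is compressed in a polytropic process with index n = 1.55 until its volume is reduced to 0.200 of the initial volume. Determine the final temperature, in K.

V₁ = nRT₁/P₁ = 0.422×8.314×451/213 = 7.43 L.
Polytropic n=1.55: T₂ = T₁(V₁/V₂)^(n−1) = 451×(5.00)^0.55 = 1090 K; P₂ = P₁(V₁/V₂)^n = 2580 kPa.

1090 K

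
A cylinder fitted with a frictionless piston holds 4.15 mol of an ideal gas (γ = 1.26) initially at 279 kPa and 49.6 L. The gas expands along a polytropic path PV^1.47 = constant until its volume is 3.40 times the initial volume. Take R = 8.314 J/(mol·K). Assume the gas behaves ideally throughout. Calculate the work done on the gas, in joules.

T₁ = P₁V₁/(nR) = 279×49.6/(4.15×8.314) = 401 K.
Polytropic n=1.47: T₂ = T₁(V₁/V₂)^(n−1) = 401×(0.294)^0.47 = 226 K; P₂ = P₁(V₁/V₂)^n = 46.2 kPa.
W = (P₁V₁−P₂V₂)/(n−1) = (279×49.6−46.2×169)/0.47 = 12900 J.
Work done on the gas = −W_by = -12900 J.

-12900 J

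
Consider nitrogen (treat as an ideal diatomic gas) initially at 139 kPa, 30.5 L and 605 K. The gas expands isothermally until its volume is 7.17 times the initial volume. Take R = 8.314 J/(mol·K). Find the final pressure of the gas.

19.4 kPa

Isothermal: T stays 605 K; PV = const ⇒ V₂ = 219 L, P₂ = 19.4 kPa.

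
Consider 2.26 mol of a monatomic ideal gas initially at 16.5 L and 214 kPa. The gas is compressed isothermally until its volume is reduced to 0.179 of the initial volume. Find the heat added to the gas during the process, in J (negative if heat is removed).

-6070 J

T₁ = P₁V₁/(nR) = 214×16.5/(2.26×8.314) = 188 K.
Isothermal: T stays 188 K; PV = const ⇒ V₂ = 2.95 L, P₂ = 1200 kPa.
ΔU = 0 (ideal gas, T constant).
W = nRT ln(V₂/V₁) = 2.26×8.314×188×ln(0.179) = -6070 J.
Q = ΔU + W = -6070 J.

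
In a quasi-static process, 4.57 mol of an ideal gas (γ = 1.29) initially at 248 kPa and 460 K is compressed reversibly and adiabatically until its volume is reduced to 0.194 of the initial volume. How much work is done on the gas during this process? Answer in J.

36700 J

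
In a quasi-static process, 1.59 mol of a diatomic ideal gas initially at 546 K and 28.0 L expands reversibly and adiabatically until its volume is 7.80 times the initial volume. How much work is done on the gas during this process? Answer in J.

P₁ = nRT₁/V₁ = 1.59×8.314×546/28.0 = 258 kPa.
Adiabatic: TV^(γ−1) = const ⇒ T₂ = 546×(0.128)^0.400 = 240 K; PV^γ = const ⇒ P₂ = 14.5 kPa.
ΔU = nCvΔT = 1.59×20.8×(240−546) = -10100 J.
Q = 0 for an adiabatic process, so W = −ΔU = 10100 J.
Work done on the gas = −W_by = -10100 J.

-10100 J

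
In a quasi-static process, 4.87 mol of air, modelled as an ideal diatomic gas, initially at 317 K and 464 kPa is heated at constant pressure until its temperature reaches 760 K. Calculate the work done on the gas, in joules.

V₁ = nRT₁/P₁ = 4.87×8.314×317/464 = 27.7 L.
Isobaric: P stays 464 kPa; V/T = const ⇒ T₂ = 760 K, V₂ = 66.3 L.
W = PΔV = 464×(66.3−27.7) kPa·L = 17900 J.
Work done on the gas = −W_by = -17900 J.

-17900 J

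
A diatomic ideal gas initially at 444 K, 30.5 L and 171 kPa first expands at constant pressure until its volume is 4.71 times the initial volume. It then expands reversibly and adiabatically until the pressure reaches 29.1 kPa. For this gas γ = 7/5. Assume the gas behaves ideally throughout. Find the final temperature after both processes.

n = P₁V₁/(RT₁) = 171×30.5/(8.314×444) = 1.41 mol.
Step 1 — Isobaric: P stays 171 kPa; V/T = const ⇒ T₂ = 2090 K, V₂ = 144 L.
W = PΔV = 171×(144−30.5) kPa·L = 19300 J.
ΔU = nCvΔT = 1.41×20.8×(2090−444) = 48400 J.
Q = ΔU + W = nCpΔT = 67700 J.
State after step 1: P = 171 kPa, V = 144 L, T = 2090 K.
Step 2 — Adiabatic: T₂/T₁ = (P₂/P₁)^((γ−1)/γ) ⇒ T₂ = 2090×(0.170)^0.286 = 1260 K; V₂ = 509 L.
ΔU = nCvΔT = 1.41×20.8×(1260−2090) = -24400 J.
Q = 0 for an adiabatic process, so W = −ΔU = 24400 J.
Net over both steps: W = 43700 J, Q = 67700 J, ΔU = 24000 J.

1260 K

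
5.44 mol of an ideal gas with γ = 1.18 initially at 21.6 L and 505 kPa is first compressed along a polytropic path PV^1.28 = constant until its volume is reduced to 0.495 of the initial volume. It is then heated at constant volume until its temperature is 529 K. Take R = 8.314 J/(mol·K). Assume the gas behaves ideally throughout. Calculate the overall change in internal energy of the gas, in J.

72300 J

T₁ = P₁V₁/(nR) = 505×21.6/(5.44×8.314) = 241 K.
Step 1 — Polytropic n=1.28: T₂ = T₁(V₁/V₂)^(n−1) = 241×(2.02)^0.28 = 294 K; P₂ = P₁(V₁/V₂)^n = 1240 kPa.
W = (P₁V₁−P₂V₂)/(n−1) = (505×21.6−1240×10.7)/0.28 = -8480 J.
ΔU = nCvΔT = 5.44×46.2×(294−241) = 13200 J.
Q = ΔU + W = 4710 J.
State after step 1: P = 1240 kPa, V = 10.7 L, T = 294 K.
Step 2 — Isochoric: V stays 10.7 L; P/T = const ⇒ T₂ = 529 K, P₂ = 2240 kPa.
W = 0 (no volume change).
ΔU = nCvΔT = 5.44×46.2×(529−294) = 59100 J.
Q = ΔU = 59100 J.
Net over both steps: W = -8480 J, Q = 63800 J, ΔU = 72300 J.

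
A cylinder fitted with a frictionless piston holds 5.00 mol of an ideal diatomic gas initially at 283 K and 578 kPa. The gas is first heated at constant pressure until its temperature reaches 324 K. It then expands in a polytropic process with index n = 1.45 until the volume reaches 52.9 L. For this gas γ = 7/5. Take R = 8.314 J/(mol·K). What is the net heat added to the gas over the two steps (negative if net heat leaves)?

V₁ = nRT₁/P₁ = 5.00×8.314×283/578 = 20.4 L.
Step 1 — Isobaric: P stays 578 kPa; V/T = const ⇒ T₂ = 324 K, V₂ = 23.3 L.
W = PΔV = 578×(23.3−20.4) kPa·L = 1700 J.
ΔU = nCvΔT = 5.00×20.8×(324−283) = 4260 J.
Q = ΔU + W = nCpΔT = 5970 J.
State after step 1: P = 578 kPa, V = 23.3 L, T = 324 K.
Step 2 — Polytropic n=1.45: T₂ = T₁(V₁/V₂)^(n−1) = 324×(0.440)^0.45 = 224 K; P₂ = P₁(V₁/V₂)^n = 176 kPa.
W = (P₁V₁−P₂V₂)/(n−1) = (578×23.3−176×52.9)/0.45 = 9230 J.
ΔU = nCvΔT = 5.00×20.8×(224−324) = -10400 J.
Q = ΔU + W = -1150 J.
Net over both steps: W = 10900 J, Q = 4810 J, ΔU = -6130 J.

4810 J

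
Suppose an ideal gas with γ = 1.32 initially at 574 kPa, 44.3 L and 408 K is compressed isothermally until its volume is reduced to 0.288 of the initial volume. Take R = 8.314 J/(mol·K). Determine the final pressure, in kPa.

1990 kPa

Isothermal: T stays 408 K; PV = const ⇒ V₂ = 12.8 L, P₂ = 1990 kPa.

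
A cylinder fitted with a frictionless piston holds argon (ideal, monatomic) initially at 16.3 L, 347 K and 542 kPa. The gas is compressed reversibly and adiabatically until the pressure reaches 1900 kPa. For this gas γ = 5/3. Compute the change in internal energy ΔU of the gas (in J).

8630 J

n = P₁V₁/(RT₁) = 542×16.3/(8.314×347) = 3.06 mol.
Adiabatic: T₂/T₁ = (P₂/P₁)^((γ−1)/γ) ⇒ T₂ = 347×(3.51)^0.400 = 573 K; V₂ = 7.68 L.
For an ideal gas ΔU = nCvΔT with Cv = (3/2)R = 12.5 J/(mol·K).
ΔU = 3.06×12.5×(573−347) = 8630 J.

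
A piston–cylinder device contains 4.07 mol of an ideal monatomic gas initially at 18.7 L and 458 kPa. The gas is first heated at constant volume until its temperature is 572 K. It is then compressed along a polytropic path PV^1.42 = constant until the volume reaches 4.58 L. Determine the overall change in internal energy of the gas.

39600 J

T₁ = P₁V₁/(nR) = 458×18.7/(4.07×8.314) = 253 K.
Step 1 — Isochoric: V stays 18.7 L; P/T = const ⇒ T₂ = 572 K, P₂ = 1040 kPa.
W = 0 (no volume change).
ΔU = nCvΔT = 4.07×12.5×(572−253) = 16200 J.
Q = ΔU = 16200 J.
State after step 1: P = 1040 kPa, V = 18.7 L, T = 572 K.
Step 2 — Polytropic n=1.42: T₂ = T₁(V₁/V₂)^(n−1) = 572×(4.08)^0.42 = 1030 K; P₂ = P₁(V₁/V₂)^n = 7630 kPa.
W = (P₁V₁−P₂V₂)/(n−1) = (1040×18.7−7630×4.58)/0.42 = -37100 J.
ΔU = nCvΔT = 4.07×12.5×(1030−572) = 23400 J.
Q = ΔU + W = -13700 J.
Net over both steps: W = -37100 J, Q = 2450 J, ΔU = 39600 J.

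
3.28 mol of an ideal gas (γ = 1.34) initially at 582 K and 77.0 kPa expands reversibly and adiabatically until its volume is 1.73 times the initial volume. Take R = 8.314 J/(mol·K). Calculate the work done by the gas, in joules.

7940 J

V₁ = nRT₁/P₁ = 3.28×8.314×582/77.0 = 206 L.
Adiabatic: TV^(γ−1) = const ⇒ T₂ = 582×(0.578)^0.340 = 483 K; PV^γ = const ⇒ P₂ = 36.9 kPa.
ΔU = nCvΔT = 3.28×24.5×(483−582) = -7940 J.
Q = 0 for an adiabatic process, so W = −ΔU = 7940 J.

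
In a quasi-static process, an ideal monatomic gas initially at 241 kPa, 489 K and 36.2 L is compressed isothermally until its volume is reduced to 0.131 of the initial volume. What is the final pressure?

Isothermal: T stays 489 K; PV = const ⇒ V₂ = 4.74 L, P₂ = 1840 kPa.

1840 kPa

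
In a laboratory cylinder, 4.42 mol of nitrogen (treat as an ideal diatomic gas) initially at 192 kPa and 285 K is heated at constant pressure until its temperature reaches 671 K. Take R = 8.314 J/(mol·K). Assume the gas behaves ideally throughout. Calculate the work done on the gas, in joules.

V₁ = nRT₁/P₁ = 4.42×8.314×285/192 = 54.5 L.
Isobaric: P stays 192 kPa; V/T = const ⇒ T₂ = 671 K, V₂ = 128 L.
W = PΔV = 192×(128−54.5) kPa·L = 14200 J.
Work done on the gas = −W_by = -14200 J.

-14200 J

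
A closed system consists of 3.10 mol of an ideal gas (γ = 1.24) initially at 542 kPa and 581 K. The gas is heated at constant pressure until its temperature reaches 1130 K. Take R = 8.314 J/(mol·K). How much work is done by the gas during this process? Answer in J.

V₁ = nRT₁/P₁ = 3.10×8.314×581/542 = 27.6 L.
Isobaric: P stays 542 kPa; V/T = const ⇒ T₂ = 1130 K, V₂ = 53.7 L.
W = PΔV = 542×(53.7−27.6) kPa·L = 14100 J.

14100 J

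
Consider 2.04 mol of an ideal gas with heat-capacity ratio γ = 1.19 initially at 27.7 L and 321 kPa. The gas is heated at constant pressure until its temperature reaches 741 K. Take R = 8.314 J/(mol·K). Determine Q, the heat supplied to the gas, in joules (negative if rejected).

23000 J

T₁ = P₁V₁/(nR) = 321×27.7/(2.04×8.314) = 524 K.
Isobaric: P stays 321 kPa; V/T = const ⇒ T₂ = 741 K, V₂ = 39.2 L.
W = PΔV = 321×(39.2−27.7) kPa·L = 3680 J.
ΔU = nCvΔT = 2.04×43.8×(741−524) = 19300 J.
Q = ΔU + W = nCpΔT = 23000 J.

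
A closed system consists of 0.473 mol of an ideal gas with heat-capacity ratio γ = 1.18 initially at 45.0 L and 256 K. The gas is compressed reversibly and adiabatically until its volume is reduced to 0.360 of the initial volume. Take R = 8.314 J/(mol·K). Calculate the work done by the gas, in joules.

-1130 J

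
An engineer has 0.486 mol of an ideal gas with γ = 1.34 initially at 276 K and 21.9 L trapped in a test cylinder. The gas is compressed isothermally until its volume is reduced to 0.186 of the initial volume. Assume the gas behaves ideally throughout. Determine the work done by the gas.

-1880 J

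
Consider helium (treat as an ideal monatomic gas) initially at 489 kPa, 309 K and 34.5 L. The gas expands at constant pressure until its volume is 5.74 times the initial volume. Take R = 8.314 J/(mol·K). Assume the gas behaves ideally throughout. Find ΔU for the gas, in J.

120000 J

n = P₁V₁/(RT₁) = 489×34.5/(8.314×309) = 6.57 mol.
Isobaric: P stays 489 kPa; V/T = const ⇒ T₂ = 1770 K, V₂ = 198 L.
For an ideal gas ΔU = nCvΔT with Cv = (3/2)R = 12.5 J/(mol·K).
ΔU = 6.57×12.5×(1770−309) = 120000 J.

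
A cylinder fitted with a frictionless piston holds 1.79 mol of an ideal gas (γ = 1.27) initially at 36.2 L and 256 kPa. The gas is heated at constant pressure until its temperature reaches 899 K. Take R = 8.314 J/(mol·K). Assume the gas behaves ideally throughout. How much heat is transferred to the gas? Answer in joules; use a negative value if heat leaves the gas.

19300 J

T₁ = P₁V₁/(nR) = 256×36.2/(1.79×8.314) = 623 K.
Isobaric: P stays 256 kPa; V/T = const ⇒ T₂ = 899 K, V₂ = 52.3 L.
W = PΔV = 256×(52.3−36.2) kPa·L = 4110 J.
ΔU = nCvΔT = 1.79×30.8×(899−623) = 15200 J.
Q = ΔU + W = nCpΔT = 19300 J.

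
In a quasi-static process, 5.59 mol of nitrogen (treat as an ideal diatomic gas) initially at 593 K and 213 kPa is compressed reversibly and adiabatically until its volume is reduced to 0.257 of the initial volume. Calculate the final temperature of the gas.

1020 K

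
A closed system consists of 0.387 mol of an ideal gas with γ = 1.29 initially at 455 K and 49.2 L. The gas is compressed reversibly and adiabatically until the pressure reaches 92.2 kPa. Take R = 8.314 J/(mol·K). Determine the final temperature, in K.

587 K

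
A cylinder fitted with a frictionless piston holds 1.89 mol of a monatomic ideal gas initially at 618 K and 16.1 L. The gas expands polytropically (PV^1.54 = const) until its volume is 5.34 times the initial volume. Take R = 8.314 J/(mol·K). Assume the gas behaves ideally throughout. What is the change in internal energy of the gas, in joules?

-8670 J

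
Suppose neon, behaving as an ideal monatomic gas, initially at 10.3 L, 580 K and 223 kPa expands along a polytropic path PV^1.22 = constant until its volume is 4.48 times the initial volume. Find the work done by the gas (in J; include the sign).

2930 J

n = P₁V₁/(RT₁) = 223×10.3/(8.314×580) = 0.476 mol.
Polytropic n=1.22: T₂ = T₁(V₁/V₂)^(n−1) = 580×(0.223)^0.22 = 417 K; P₂ = P₁(V₁/V₂)^n = 35.8 kPa.
W = (P₁V₁−P₂V₂)/(n−1) = (223×10.3−35.8×46.1)/0.22 = 2930 J.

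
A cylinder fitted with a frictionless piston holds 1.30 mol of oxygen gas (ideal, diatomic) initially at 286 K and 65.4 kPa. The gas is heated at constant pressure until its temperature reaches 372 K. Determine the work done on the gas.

-930 J

V₁ = nRT₁/P₁ = 1.30×8.314×286/65.4 = 47.3 L.
Isobaric: P stays 65.4 kPa; V/T = const ⇒ T₂ = 372 K, V₂ = 61.5 L.
W = PΔV = 65.4×(61.5−47.3) kPa·L = 930 J.
Work done on the gas = −W_by = -930 J.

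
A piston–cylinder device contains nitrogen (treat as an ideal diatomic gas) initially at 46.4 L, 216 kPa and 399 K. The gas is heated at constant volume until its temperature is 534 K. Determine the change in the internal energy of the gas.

8480 J

n = P₁V₁/(RT₁) = 216×46.4/(8.314×399) = 3.02 mol.
Isochoric: V stays 46.4 L; P/T = const ⇒ T₂ = 534 K, P₂ = 289 kPa.
For an ideal gas ΔU = nCvΔT with Cv = (5/2)R = 20.8 J/(mol·K).
ΔU = 3.02×20.8×(534−399) = 8480 J.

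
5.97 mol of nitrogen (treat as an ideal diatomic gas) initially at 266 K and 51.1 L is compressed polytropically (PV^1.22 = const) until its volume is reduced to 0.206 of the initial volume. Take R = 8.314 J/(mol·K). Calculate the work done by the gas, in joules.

-24900 J

P₁ = nRT₁/V₁ = 5.97×8.314×266/51.1 = 258 kPa.
Polytropic n=1.22: T₂ = T₁(V₁/V₂)^(n−1) = 266×(4.85)^0.22 = 377 K; P₂ = P₁(V₁/V₂)^n = 1780 kPa.
W = (P₁V₁−P₂V₂)/(n−1) = (258×51.1−1780×10.5)/0.22 = -24900 J.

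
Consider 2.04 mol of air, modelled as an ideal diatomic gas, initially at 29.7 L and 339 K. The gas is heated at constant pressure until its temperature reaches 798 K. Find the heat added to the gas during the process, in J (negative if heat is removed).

P₁ = nRT₁/V₁ = 2.04×8.314×339/29.7 = 194 kPa.
Isobaric: P stays 194 kPa; V/T = const ⇒ T₂ = 798 K, V₂ = 69.9 L.
W = PΔV = 194×(69.9−29.7) kPa·L = 7780 J.
ΔU = nCvΔT = 2.04×20.8×(798−339) = 19500 J.
Q = ΔU + W = nCpΔT = 27200 J.

27200 J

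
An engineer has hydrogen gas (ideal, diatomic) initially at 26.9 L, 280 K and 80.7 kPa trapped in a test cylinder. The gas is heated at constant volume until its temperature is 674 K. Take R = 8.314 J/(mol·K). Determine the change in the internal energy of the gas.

7640 J

n = P₁V₁/(RT₁) = 80.7×26.9/(8.314×280) = 0.933 mol.
Isochoric: V stays 26.9 L; P/T = const ⇒ T₂ = 674 K, P₂ = 194 kPa.
For an ideal gas ΔU = nCvΔT with Cv = (5/2)R = 20.8 J/(mol·K).
ΔU = 0.933×20.8×(674−280) = 7640 J.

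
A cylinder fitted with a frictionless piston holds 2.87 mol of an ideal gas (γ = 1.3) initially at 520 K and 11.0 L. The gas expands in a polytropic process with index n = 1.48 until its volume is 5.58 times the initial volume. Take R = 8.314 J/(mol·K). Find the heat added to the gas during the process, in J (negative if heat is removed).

-8710 J

P₁ = nRT₁/V₁ = 2.87×8.314×520/11.0 = 1130 kPa.
Polytropic n=1.48: T₂ = T₁(V₁/V₂)^(n−1) = 520×(0.179)^0.48 = 228 K; P₂ = P₁(V₁/V₂)^n = 88.6 kPa.
W = (P₁V₁−P₂V₂)/(n−1) = (1130×11.0−88.6×61.4)/0.48 = 14500 J.
ΔU = nCvΔT = 2.87×27.7×(228−520) = -23200 J.
Q = ΔU + W = -8710 J.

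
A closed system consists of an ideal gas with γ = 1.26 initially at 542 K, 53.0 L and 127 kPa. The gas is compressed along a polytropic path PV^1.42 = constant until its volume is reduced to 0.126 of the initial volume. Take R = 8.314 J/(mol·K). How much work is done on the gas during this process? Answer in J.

n = P₁V₁/(RT₁) = 127×53.0/(8.314×542) = 1.49 mol.
Polytropic n=1.42: T₂ = T₁(V₁/V₂)^(n−1) = 542×(7.94)^0.42 = 1290 K; P₂ = P₁(V₁/V₂)^n = 2410 kPa.
W = (P₁V₁−P₂V₂)/(n−1) = (127×53.0−2410×6.68)/0.42 = -22200 J.
Work done on the gas = −W_by = 22200 J.

22200 J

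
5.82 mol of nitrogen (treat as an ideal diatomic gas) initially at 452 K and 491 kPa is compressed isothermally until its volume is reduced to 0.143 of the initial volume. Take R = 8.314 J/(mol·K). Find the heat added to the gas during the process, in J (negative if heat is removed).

V₁ = nRT₁/P₁ = 5.82×8.314×452/491 = 44.5 L.
Isothermal: T stays 452 K; PV = const ⇒ V₂ = 6.37 L, P₂ = 3430 kPa.
ΔU = 0 (ideal gas, T constant).
W = nRT ln(V₂/V₁) = 5.82×8.314×452×ln(0.143) = -42500 J.
Q = ΔU + W = -42500 J.

-42500 J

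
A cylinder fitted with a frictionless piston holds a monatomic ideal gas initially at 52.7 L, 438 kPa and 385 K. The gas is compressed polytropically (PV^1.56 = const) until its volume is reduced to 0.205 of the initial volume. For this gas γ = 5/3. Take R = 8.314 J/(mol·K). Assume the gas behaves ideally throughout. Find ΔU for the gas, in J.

49500 J

n = P₁V₁/(RT₁) = 438×52.7/(8.314×385) = 7.21 mol.
Polytropic n=1.56: T₂ = T₁(V₁/V₂)^(n−1) = 385×(4.88)^0.56 = 935 K; P₂ = P₁(V₁/V₂)^n = 5190 kPa.
For an ideal gas ΔU = nCvΔT with Cv = (3/2)R = 12.5 J/(mol·K).
ΔU = 7.21×12.5×(935−385) = 49500 J.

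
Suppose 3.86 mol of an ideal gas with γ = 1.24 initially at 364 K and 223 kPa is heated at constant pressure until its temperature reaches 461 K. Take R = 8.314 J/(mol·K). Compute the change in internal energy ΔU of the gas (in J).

V₁ = nRT₁/P₁ = 3.86×8.314×364/223 = 52.4 L.
Isobaric: P stays 223 kPa; V/T = const ⇒ T₂ = 461 K, V₂ = 66.3 L.
For an ideal gas ΔU = nCvΔT with Cv = R/(γ−1) = 34.6 J/(mol·K).
ΔU = 3.86×34.6×(461−364) = 13000 J.

13000 J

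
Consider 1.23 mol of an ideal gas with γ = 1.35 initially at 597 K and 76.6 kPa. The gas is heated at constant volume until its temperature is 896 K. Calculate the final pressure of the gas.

115 kPa

V₁ = nRT₁/P₁ = 1.23×8.314×597/76.6 = 79.7 L.
Isochoric: V stays 79.7 L; P/T = const ⇒ T₂ = 896 K, P₂ = 115 kPa.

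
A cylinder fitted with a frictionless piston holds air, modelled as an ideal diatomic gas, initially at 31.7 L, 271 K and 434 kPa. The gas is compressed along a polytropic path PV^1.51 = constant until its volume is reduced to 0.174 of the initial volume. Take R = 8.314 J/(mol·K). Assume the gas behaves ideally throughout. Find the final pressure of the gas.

Polytropic n=1.51: T₂ = T₁(V₁/V₂)^(n−1) = 271×(5.75)^0.51 = 661 K; P₂ = P₁(V₁/V₂)^n = 6080 kPa.

6080 kPa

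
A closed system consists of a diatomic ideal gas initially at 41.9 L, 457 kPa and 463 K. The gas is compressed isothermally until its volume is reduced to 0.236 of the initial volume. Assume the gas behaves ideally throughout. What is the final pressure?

1940 kPa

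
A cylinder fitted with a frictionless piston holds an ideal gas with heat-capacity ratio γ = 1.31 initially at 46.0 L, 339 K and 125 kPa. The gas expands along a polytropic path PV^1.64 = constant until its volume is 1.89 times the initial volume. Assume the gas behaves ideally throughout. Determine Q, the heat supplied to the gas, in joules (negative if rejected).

n = P₁V₁/(RT₁) = 125×46.0/(8.314×339) = 2.04 mol.
Polytropic n=1.64: T₂ = T₁(V₁/V₂)^(n−1) = 339×(0.529)^0.64 = 226 K; P₂ = P₁(V₁/V₂)^n = 44.0 kPa.
W = (P₁V₁−P₂V₂)/(n−1) = (125×46.0−44.0×86.9)/0.64 = 3010 J.
ΔU = nCvΔT = 2.04×26.8×(226−339) = -6210 J.
Q = ΔU + W = -3200 J.

-3200 J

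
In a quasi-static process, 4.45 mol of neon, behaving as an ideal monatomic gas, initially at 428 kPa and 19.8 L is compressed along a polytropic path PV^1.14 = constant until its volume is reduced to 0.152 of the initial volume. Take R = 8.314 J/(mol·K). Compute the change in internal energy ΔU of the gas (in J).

3840 J

T₁ = P₁V₁/(nR) = 428×19.8/(4.45×8.314) = 229 K.
Polytropic n=1.14: T₂ = T₁(V₁/V₂)^(n−1) = 229×(6.58)^0.14 = 298 K; P₂ = P₁(V₁/V₂)^n = 3670 kPa.
For an ideal gas ΔU = nCvΔT with Cv = (3/2)R = 12.5 J/(mol·K).
ΔU = 4.45×12.5×(298−229) = 3840 J.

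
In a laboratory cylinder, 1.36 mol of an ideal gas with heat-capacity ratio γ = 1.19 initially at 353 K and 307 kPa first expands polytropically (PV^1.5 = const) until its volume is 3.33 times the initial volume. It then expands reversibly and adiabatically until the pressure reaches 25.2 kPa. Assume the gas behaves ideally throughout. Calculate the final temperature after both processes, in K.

173 K

V₁ = nRT₁/P₁ = 1.36×8.314×353/307 = 13.0 L.
Step 1 — Polytropic n=1.5: T₂ = T₁(V₁/V₂)^(n−1) = 353×(0.300)^0.50 = 193 K; P₂ = P₁(V₁/V₂)^n = 50.5 kPa.
W = (P₁V₁−P₂V₂)/(n−1) = (307×13.0−50.5×43.3)/0.50 = 3610 J.
ΔU = nCvΔT = 1.36×43.8×(193−353) = -9500 J.
Q = ΔU + W = -5890 J.
State after step 1: P = 50.5 kPa, V = 43.3 L, T = 193 K.
Step 2 — Adiabatic: T₂/T₁ = (P₂/P₁)^((γ−1)/γ) ⇒ T₂ = 193×(0.499)^0.160 = 173 K; V₂ = 77.7 L.
ΔU = nCvΔT = 1.36×43.8×(173−193) = -1210 J.
Q = 0 for an adiabatic process, so W = −ΔU = 1210 J.
Net over both steps: W = 4820 J, Q = -5890 J, ΔU = -10700 J.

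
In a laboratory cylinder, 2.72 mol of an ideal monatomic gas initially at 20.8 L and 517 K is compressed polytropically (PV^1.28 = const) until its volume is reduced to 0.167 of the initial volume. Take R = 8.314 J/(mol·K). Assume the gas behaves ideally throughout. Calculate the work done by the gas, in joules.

P₁ = nRT₁/V₁ = 2.72×8.314×517/20.8 = 562 kPa.
Polytropic n=1.28: T₂ = T₁(V₁/V₂)^(n−1) = 517×(5.99)^0.28 = 853 K; P₂ = P₁(V₁/V₂)^n = 5560 kPa.
W = (P₁V₁−P₂V₂)/(n−1) = (562×20.8−5560×3.47)/0.28 = -27200 J.

-27200 J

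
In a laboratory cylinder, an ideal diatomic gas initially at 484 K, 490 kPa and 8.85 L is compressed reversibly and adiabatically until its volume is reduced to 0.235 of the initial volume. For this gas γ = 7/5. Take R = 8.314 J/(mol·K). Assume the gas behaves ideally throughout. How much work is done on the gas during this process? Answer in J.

n = P₁V₁/(RT₁) = 490×8.85/(8.314×484) = 1.08 mol.
Adiabatic: TV^(γ−1) = const ⇒ T₂ = 484×(4.26)^0.400 = 864 K; PV^γ = const ⇒ P₂ = 3720 kPa.
ΔU = nCvΔT = 1.08×20.8×(864−484) = 8510 J.
Q = 0 for an adiabatic process, so W = −ΔU = -8510 J.
Work done on the gas = −W_by = 8510 J.

8510 J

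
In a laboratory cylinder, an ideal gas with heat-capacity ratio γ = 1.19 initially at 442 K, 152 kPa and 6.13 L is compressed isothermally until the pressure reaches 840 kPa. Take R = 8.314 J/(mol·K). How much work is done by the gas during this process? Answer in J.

-1590 J

n = P₁V₁/(RT₁) = 152×6.13/(8.314×442) = 0.254 mol.
Isothermal: T stays 442 K; PV = const ⇒ V₂ = 1.11 L, P₂ = 840 kPa.
W = nRT ln(V₂/V₁) = 0.254×8.314×442×ln(0.181) = -1590 J.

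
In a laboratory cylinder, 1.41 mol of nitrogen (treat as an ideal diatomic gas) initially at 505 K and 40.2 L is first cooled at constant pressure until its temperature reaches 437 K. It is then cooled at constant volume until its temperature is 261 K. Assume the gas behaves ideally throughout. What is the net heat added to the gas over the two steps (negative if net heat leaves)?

P₁ = nRT₁/V₁ = 1.41×8.314×505/40.2 = 147 kPa.
Step 1 — Isobaric: P stays 147 kPa; V/T = const ⇒ T₂ = 437 K, V₂ = 34.8 L.
W = PΔV = 147×(34.8−40.2) kPa·L = -797 J.
ΔU = nCvΔT = 1.41×20.8×(437−505) = -1990 J.
Q = ΔU + W = nCpΔT = -2790 J.
State after step 1: P = 147 kPa, V = 34.8 L, T = 437 K.
Step 2 — Isochoric: V stays 34.8 L; P/T = const ⇒ T₂ = 261 K, P₂ = 88.0 kPa.
W = 0 (no volume change).
ΔU = nCvΔT = 1.41×20.8×(261−437) = -5160 J.
Q = ΔU = -5160 J.
Net over both steps: W = -797 J, Q = -7950 J, ΔU = -7150 J.

-7950 J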